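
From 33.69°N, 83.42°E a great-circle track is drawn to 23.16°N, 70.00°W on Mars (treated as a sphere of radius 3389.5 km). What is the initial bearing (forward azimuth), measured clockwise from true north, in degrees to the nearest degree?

332°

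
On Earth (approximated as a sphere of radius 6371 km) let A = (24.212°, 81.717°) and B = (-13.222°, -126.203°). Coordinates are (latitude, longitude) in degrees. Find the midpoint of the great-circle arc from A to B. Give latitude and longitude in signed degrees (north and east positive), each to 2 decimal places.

21.57°, 165.23°

The central angle between A and B is δ = 2.6431 rad.
With f = 0.5, the slerp weights are sin((1−f)δ)/sin δ = 2.0271 and sin(fδ)/sin δ = 2.0271.
Weighted sum of the unit vectors: (2.0271)·(0.1314,0.9025,0.4101) + (2.0271)·(-0.5750,-0.7855,-0.2287) = (-0.8992, 0.2371, 0.3677).
Converting back: φ = atan2(z, √(x²+y²)) = 21.57°, λ = atan2(y, x) = 165.23°.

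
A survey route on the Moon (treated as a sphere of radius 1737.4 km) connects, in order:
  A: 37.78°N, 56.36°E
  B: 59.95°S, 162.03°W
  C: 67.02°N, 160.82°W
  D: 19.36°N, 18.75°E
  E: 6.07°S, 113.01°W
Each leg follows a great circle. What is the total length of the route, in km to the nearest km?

15134 km

Leg A→B: central angle 2.5690 rad, distance 4463.4 km.
Leg B→C: central angle 2.2161 rad, distance 3850.3 km.
Leg C→D: central angle 1.6340 rad, distance 2838.9 km.
Leg D→E: central angle 2.2915 rad, distance 3981.2 km.
Total: 4463.4 + 3850.3 + 2838.9 + 3981.2 ≈ 15134 km.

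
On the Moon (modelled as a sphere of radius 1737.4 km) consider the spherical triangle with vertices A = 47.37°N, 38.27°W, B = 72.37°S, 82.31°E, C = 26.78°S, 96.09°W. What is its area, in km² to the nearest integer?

Side lengths (central angles): a = 1.4110, b = 1.5803, c = 2.5074 rad; semiperimeter s = 2.7493.
By l'Huilier's theorem, tan(E/4) = √[tan(s/2) tan((s−a)/2) tan((s−b)/2) tan((s−c)/2)], giving spherical excess E = 2.0597 rad.
Area = E·R² = 2.0597 × (1737.4)² ≈ 6217413 km².

6217413 km²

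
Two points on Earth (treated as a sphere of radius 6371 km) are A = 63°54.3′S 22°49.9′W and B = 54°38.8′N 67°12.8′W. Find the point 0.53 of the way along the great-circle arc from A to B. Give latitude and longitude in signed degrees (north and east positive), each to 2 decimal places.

-1.37°, -49.00°

The central angle between A and B is δ = 2.1538 rad.
With f = 0.53, the slerp weights are sin((1−f)δ)/sin δ = 1.0159 and sin(fδ)/sin δ = 1.0892.
Weighted sum of the unit vectors: (1.0159)·(0.4054,-0.1707,-0.8981) + (1.0892)·(0.2241,-0.5335,0.8156) = (0.6559, -0.7544, -0.0240).
Converting back: φ = atan2(z, √(x²+y²)) = -1.37°, λ = atan2(y, x) = -49.00°.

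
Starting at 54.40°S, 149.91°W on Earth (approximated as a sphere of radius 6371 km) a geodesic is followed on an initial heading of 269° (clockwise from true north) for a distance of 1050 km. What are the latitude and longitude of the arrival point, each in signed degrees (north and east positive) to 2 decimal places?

-53.49°, -165.91°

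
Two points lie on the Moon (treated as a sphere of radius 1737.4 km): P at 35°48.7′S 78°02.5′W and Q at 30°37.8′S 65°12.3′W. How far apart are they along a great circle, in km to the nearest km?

361 km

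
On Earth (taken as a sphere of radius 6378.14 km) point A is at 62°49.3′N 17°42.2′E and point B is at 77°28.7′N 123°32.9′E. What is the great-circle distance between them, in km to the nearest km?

With latitudes φ₁ = 62.822°, φ₂ = 77.478° and longitude difference Δλ = 105.845°:
cos c = sin φ₁ sin φ₂ + cos φ₁ cos φ₂ cos Δλ = (0.8896)(0.9762) + (0.4568)(0.2168)(-0.2730) = 0.84139,
so c = arccos(0.84139) = 0.57094 rad.
Distance = R·c = 6378.14 × 0.5709 ≈ 3642 km.

3642 km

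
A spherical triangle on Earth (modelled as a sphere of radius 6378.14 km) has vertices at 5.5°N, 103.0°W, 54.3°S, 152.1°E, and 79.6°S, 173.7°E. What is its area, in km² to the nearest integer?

20499150 km²

Side lengths (central angles): a = 0.4586, b = 1.6442, c = 1.8000 rad; semiperimeter s = 1.9514.
By l'Huilier's theorem, tan(E/4) = √[tan(s/2) tan((s−a)/2) tan((s−b)/2) tan((s−c)/2)], giving spherical excess E = 0.5039 rad.
Area = E·R² = 0.5039 × (6378.14)² ≈ 20499150 km².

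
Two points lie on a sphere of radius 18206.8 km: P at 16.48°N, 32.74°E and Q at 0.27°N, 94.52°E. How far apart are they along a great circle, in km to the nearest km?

20004 km

With latitudes φ₁ = 16.480°, φ₂ = 0.270° and longitude difference Δλ = 61.780°:
cos c = sin φ₁ sin φ₂ + cos φ₁ cos φ₂ cos Δλ = (0.2837)(0.0047) + (0.9589)(1.0000)(0.4729) = 0.45476,
so c = arccos(0.45476) = 1.09869 rad.
Distance = R·c = 18206.8 × 1.0987 ≈ 20004 km.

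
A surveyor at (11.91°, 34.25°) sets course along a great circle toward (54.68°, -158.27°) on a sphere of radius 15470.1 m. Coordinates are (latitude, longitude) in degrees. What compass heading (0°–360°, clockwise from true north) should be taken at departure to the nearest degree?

Δλ = 167.480° = 2.9231 rad.
y = sin Δλ · cos φ₂ = (0.2168)(0.5781) = 0.1253
x = cos φ₁ sin φ₂ − sin φ₁ cos φ₂ cos Δλ = (0.9785)(0.8159) − (0.2064)(0.5781)(-0.9762) = 0.9148
θ = atan2(y, x) = 7.80°, so the bearing is 8°.

8°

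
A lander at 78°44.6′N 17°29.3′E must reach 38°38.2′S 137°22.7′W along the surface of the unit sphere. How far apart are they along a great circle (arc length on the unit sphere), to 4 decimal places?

2.4195

With latitudes φ₁ = 78.743°, φ₂ = -38.637° and longitude difference Δλ = -154.867°:
Haversine: a = sin²(Δφ/2) + cos φ₁ cos φ₂ sin²(Δλ/2) = 0.7299 + (0.1952)(0.7811)(0.9527) = 0.87521.
Central angle c = 2·arcsin(√a) = 2.41948 rad.
On the unit sphere the arc length equals the central angle: 2.4195.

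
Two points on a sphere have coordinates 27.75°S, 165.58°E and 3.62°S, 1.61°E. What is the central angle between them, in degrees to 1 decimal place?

145.0°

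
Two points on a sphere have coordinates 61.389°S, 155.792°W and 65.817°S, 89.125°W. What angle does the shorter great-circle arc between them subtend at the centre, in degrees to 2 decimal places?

In radians: φ₁ = -1.0714, φ₂ = -1.1487, Δλ = 66.667° = 1.1636 rad.
Haversine: a = sin²(Δφ/2) + cos φ₁ cos φ₂ sin²(Δλ/2) = 0.0015 + (0.4789)(0.4097)(0.3020) = 0.06073.
Central angle c = 2·arcsin(√a) = 0.49799 rad.
So the angular separation is 28.53°.

28.53°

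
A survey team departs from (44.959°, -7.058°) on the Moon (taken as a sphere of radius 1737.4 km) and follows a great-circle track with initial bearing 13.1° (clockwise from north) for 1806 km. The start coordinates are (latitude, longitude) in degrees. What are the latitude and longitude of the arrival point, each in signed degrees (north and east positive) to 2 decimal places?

Angular distance δ = d/R = 1806/1737.4 = 1.03948 rad; initial bearing θ = 0.2286 rad.
sin φ₂ = sin φ₁ cos δ + cos φ₁ sin δ cos θ = (0.7066)(0.5067) + (0.7076)(0.8621)(0.9740) = 0.9522, so φ₂ = 72.21°.
Δλ = atan2(sin θ sin δ cos φ₁, cos δ − sin φ₁ sin φ₂) = atan2(0.1383, -0.1662) = 140.234°.
λ₂ = -7.058° + 140.234° = 133.18°.

72.21°, 133.18°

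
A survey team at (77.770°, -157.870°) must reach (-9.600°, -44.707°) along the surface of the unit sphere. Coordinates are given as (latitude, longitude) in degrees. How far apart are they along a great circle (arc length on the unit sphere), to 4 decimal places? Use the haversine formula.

In radians: φ₁ = 1.3573, φ₂ = -0.1676, Δλ = 113.163° = 1.9751 rad.
Haversine: a = sin²(Δφ/2) + cos φ₁ cos φ₂ sin²(Δλ/2) = 0.4771 + (0.2118)(0.9860)(0.6967) = 0.62257.
Central angle c = 2·arcsin(√a) = 1.81846 rad.
On the unit sphere the arc length equals the central angle: 1.8185.

1.8185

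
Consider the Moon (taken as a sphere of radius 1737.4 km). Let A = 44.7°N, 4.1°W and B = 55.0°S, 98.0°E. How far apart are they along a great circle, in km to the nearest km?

In radians: φ₁ = 0.7802, φ₂ = -0.9599, Δλ = 102.100° = 1.7820 rad.
cos c = sin φ₁ sin φ₂ + cos φ₁ cos φ₂ cos Δλ = (0.7034)(-0.8192) + (0.7108)(0.5736)(-0.2096) = -0.66165,
so c = arccos(-0.66165) = 2.29381 rad.
Distance = R·c = 1737.4 × 2.2938 ≈ 3985 km.

3985 km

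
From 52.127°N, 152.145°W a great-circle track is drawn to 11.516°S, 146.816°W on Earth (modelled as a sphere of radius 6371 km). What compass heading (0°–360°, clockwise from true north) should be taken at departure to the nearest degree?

174°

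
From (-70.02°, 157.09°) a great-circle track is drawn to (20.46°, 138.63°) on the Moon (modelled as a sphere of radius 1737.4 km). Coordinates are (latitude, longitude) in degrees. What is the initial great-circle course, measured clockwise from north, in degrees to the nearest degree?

With φ₁ = -1.2221, φ₂ = 0.3571, Δλ = -0.3222 rad, the forward-azimuth formula gives
θ = atan2( sin Δλ cos φ₂ , cos φ₁ sin φ₂ − sin φ₁ cos φ₂ cos Δλ ) = atan2(-0.2967, 0.9547) = -17.26°.
Adding 360° brings this into [0°, 360°): 343°.

343°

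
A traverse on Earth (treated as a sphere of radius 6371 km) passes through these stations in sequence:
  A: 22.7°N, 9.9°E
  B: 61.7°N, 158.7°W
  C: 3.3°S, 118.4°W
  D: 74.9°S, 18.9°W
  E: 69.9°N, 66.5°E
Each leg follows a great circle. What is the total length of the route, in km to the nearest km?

Leg A→B: central angle 1.6599 rad, distance 10575.0 km.
Leg B→C: central angle 1.2553 rad, distance 7997.5 km.
Leg C→D: central angle 1.5581 rad, distance 9926.9 km.
Leg D→E: central angle 2.6894 rad, distance 17134.1 km.
Total: 10575.0 + 7997.5 + 9926.9 + 17134.1 ≈ 45634 km.

45634 km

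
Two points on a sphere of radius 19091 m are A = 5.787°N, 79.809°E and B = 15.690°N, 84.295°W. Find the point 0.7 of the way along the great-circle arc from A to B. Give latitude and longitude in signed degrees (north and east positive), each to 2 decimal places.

The central angle between A and B is δ = 2.6769 rad.
With f = 0.7, the slerp weights are sin((1−f)δ)/sin δ = 1.6053 and sin(fδ)/sin δ = 2.1295.
Weighted sum of the unit vectors: (1.6053)·(0.1760,0.9792,0.1008) + (2.1295)·(0.0957,-0.9580,0.2704) = (0.4864, -0.4681, 0.7378).
Converting back: φ = atan2(z, √(x²+y²)) = 47.54°, λ = atan2(y, x) = -43.90°.

47.54°, -43.90°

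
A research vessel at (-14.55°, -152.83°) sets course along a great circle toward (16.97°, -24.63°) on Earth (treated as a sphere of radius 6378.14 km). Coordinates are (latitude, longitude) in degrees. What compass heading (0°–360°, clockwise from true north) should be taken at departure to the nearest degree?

With φ₁ = -0.2539, φ₂ = 0.2962, Δλ = 2.2375 rad, the forward-azimuth formula gives
θ = atan2( sin Δλ cos φ₂ , cos φ₁ sin φ₂ − sin φ₁ cos φ₂ cos Δλ ) = atan2(0.7516, 0.1339) = 79.90°.
So the initial bearing is 80°.

80°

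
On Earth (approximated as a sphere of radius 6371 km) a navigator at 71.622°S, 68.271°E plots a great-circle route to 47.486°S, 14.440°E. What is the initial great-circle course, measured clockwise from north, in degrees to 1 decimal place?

285.0°

Δλ = -53.831° = -0.9395 rad.
y = sin Δλ · cos φ₂ = (-0.8073)(0.6758) = -0.5455
x = cos φ₁ sin φ₂ − sin φ₁ cos φ₂ cos Δλ = (0.3153)(-0.7371) − (-0.9490)(0.6758)(0.5902) = 0.1461
θ = atan2(y, x) = -75.01°; adding 360° gives 285.0°.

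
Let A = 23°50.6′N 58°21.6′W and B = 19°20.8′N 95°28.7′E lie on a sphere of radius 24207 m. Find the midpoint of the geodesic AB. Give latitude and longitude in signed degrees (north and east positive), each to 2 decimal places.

60.18°, 22.39°

Central angle δ = 2.2662 rad. Interpolating on the sphere with fraction f = 0.5:
P = [sin((1−f)δ)·A + sin(fδ)·B] / sin δ = 1.1796·A + 1.1796·B in Cartesian coordinates,
giving P = (0.4597, 0.1894, 0.8676), i.e. latitude 60.18°, longitude 22.39°.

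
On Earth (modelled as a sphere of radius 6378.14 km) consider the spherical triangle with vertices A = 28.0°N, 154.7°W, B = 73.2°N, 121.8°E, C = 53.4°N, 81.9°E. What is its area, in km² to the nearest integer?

Side lengths (central angles): a = 0.4493, b = 1.4836, c = 1.0721 rad; semiperimeter s = 1.5025.
By l'Huilier's theorem, tan(E/4) = √[tan(s/2) tan((s−a)/2) tan((s−b)/2) tan((s−c)/2)], giving spherical excess E = 0.1338 rad.
Area = E·R² = 0.1338 × (6378.14)² ≈ 5444513 km².

5444513 km²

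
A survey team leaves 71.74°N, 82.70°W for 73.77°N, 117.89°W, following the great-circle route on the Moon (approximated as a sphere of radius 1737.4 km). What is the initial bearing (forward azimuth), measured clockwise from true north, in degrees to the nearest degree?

With φ₁ = 1.2521, φ₂ = 1.2875, Δλ = -0.6142 rad, the forward-azimuth formula gives
θ = atan2( sin Δλ cos φ₂ , cos φ₁ sin φ₂ − sin φ₁ cos φ₂ cos Δλ ) = atan2(-0.1611, 0.0839) = -62.48°.
Adding 360° brings this into [0°, 360°): 298°.

298°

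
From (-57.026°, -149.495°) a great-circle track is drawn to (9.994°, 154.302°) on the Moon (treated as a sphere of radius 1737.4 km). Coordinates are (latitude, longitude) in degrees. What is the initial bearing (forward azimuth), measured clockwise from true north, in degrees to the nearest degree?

Δλ = -56.203° = -0.9809 rad.
y = sin Δλ · cos φ₂ = (-0.8310)(0.9848) = -0.8184
x = cos φ₁ sin φ₂ − sin φ₁ cos φ₂ cos Δλ = (0.5443)(0.1735) − (-0.8389)(0.9848)(0.5563) = 0.5540
θ = atan2(y, x) = -55.90°; adding 360° gives 304°.

304°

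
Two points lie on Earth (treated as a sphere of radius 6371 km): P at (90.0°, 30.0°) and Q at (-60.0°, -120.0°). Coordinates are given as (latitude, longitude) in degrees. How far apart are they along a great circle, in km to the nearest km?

16679 km

In radians: φ₁ = 1.5708, φ₂ = -1.0472, Δλ = -150.000° = -2.6180 rad.
cos c = sin φ₁ sin φ₂ + cos φ₁ cos φ₂ cos Δλ = (1.0000)(-0.8660) + (0.0000)(0.5000)(-0.8660) = -0.86603,
so c = arccos(-0.86603) = 2.61799 rad.
Distance = R·c = 6371 × 2.6180 ≈ 16679 km.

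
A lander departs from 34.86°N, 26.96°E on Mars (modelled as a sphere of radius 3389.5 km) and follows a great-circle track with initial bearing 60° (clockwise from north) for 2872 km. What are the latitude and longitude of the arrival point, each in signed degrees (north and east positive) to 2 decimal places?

Angular distance δ = d/R = 2872/3389.5 = 0.84732 rad; initial bearing θ = 1.0472 rad.
sin φ₂ = sin φ₁ cos δ + cos φ₁ sin δ cos θ = (0.5716)(0.6620) + (0.8206)(0.7495)(0.5000) = 0.6859, so φ₂ = 43.31°.
Δλ = atan2(sin θ sin δ cos φ₁, cos δ − sin φ₁ sin φ₂) = atan2(0.5326, 0.2700) = 63.122°.
λ₂ = 26.960° + 63.122° = 90.08°.

43.31°, 90.08°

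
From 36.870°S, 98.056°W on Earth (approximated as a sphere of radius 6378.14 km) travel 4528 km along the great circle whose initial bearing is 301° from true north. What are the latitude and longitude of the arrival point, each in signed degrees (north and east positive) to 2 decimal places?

Angular distance δ = d/R = 4528/6378.14 = 0.70992 rad; initial bearing θ = 5.2534 rad.
sin φ₂ = sin φ₁ cos δ + cos φ₁ sin δ cos θ = (-0.6000)(0.7584) + (0.8000)(0.6518)(0.5150) = -0.1865, so φ₂ = -10.75°.
Δλ = atan2(sin θ sin δ cos φ₁, cos δ − sin φ₁ sin φ₂) = atan2(-0.4469, 0.6465) = -34.657°.
λ₂ = -98.056° − 34.657° = -132.71°.

-10.75°, -132.71°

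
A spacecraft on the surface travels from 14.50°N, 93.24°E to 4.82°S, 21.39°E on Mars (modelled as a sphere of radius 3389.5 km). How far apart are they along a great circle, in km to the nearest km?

4364 km

Let φ₁ = 0.2531 rad, φ₂ = -0.0841 rad, and Δλ = -1.2540 rad.
cos c = sin φ₁ sin φ₂ + cos φ₁ cos φ₂ cos Δλ = (0.2504)(-0.0840) + (0.9681)(0.9965)(0.3115) = 0.27948,
so c = arccos(0.27948) = 1.28755 rad.
Distance = R·c = 3389.5 × 1.2875 ≈ 4364 km.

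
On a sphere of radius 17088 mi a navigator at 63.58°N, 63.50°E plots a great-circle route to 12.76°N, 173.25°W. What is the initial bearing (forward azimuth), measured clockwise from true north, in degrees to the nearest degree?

55°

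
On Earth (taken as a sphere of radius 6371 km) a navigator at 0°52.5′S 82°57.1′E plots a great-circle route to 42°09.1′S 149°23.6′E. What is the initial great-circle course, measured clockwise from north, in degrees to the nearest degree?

With φ₁ = -0.0153, φ₂ = -0.7357, Δλ = 1.1596 rad, the forward-azimuth formula gives
θ = atan2( sin Δλ cos φ₂ , cos φ₁ sin φ₂ − sin φ₁ cos φ₂ cos Δλ ) = atan2(0.6796, -0.6665) = 134.44°.
So the initial bearing is 134°.

134°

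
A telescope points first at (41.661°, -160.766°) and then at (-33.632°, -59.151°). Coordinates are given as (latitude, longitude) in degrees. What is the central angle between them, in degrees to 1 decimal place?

In radians: φ₁ = 0.7271, φ₂ = -0.5870, Δλ = 101.615° = 1.7735 rad.
Haversine: a = sin²(Δφ/2) + cos φ₁ cos φ₂ sin²(Δλ/2) = 0.3731 + (0.7471)(0.8326)(0.6007) = 0.74670.
Central angle c = 2·arcsin(√a) = 2.08679 rad.
So the angular separation is 119.6°.

119.6°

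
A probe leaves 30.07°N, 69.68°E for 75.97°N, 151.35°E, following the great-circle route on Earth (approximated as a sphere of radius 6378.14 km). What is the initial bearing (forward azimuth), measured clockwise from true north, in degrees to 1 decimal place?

Δλ = 81.670° = 1.4254 rad.
y = sin Δλ · cos φ₂ = (0.9895)(0.2424) = 0.2399
x = cos φ₁ sin φ₂ − sin φ₁ cos φ₂ cos Δλ = (0.8654)(0.9702) − (0.5011)(0.2424)(0.1449) = 0.8220
θ = atan2(y, x) = 16.27°, so the bearing is 16.3°.

16.3°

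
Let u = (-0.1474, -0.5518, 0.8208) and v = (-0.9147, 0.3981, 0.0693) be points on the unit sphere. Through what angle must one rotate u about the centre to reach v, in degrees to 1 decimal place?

91.6°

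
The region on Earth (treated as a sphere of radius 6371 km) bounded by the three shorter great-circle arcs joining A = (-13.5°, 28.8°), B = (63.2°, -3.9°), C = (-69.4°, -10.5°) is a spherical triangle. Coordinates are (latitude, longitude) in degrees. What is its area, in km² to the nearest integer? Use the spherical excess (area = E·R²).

33253045 km²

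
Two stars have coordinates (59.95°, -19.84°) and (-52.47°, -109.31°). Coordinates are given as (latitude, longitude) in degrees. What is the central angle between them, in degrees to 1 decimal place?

In radians: φ₁ = 1.0463, φ₂ = -0.9158, Δλ = -89.470° = -1.5615 rad.
cos c = sin φ₁ sin φ₂ + cos φ₁ cos φ₂ cos Δλ = (0.8656)(-0.7930) + (0.5008)(0.6092)(0.0093) = -0.68362,
so c = arccos(-0.68362) = 2.32351 rad.
So the angular separation is 133.1°.

133.1°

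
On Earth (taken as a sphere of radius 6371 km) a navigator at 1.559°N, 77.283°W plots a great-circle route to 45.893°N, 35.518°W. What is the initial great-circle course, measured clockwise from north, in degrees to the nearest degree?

33°

Δλ = 41.765° = 0.7289 rad.
y = sin Δλ · cos φ₂ = (0.6661)(0.6960) = 0.4636
x = cos φ₁ sin φ₂ − sin φ₁ cos φ₂ cos Δλ = (0.9996)(0.7180) − (0.0272)(0.6960)(0.7459) = 0.7037
θ = atan2(y, x) = 33.38°, so the bearing is 33°.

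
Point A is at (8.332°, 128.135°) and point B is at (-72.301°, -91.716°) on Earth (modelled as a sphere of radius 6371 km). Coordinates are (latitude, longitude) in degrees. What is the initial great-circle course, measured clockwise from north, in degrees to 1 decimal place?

167.9°

Δλ = 140.149° = 2.4461 rad.
y = sin Δλ · cos φ₂ = (0.6408)(0.3040) = 0.1948
x = cos φ₁ sin φ₂ − sin φ₁ cos φ₂ cos Δλ = (0.9894)(-0.9527) − (0.1449)(0.3040)(-0.7677) = -0.9088
θ = atan2(y, x) = 167.90°, so the bearing is 167.9°.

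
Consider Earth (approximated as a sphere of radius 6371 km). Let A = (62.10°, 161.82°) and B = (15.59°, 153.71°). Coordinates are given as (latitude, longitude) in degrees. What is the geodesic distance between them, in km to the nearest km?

In radians: φ₁ = 1.0838, φ₂ = 0.2721, Δλ = -8.110° = -0.1415 rad.
cos c = sin φ₁ sin φ₂ + cos φ₁ cos φ₂ cos Δλ = (0.8838)(0.2688) + (0.4679)(0.9632)(0.9900) = 0.68372,
so c = arccos(0.68372) = 0.81795 rad.
Distance = R·c = 6371 × 0.8179 ≈ 5211 km.

5211 km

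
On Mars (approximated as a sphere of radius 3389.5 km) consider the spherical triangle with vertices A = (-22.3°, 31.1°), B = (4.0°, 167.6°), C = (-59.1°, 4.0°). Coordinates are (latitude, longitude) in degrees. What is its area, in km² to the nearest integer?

17431385 km²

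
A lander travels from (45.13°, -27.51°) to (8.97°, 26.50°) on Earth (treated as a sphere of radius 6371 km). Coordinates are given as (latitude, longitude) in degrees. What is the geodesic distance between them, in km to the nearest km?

In radians: φ₁ = 0.7877, φ₂ = 0.1566, Δλ = 54.010° = 0.9427 rad.
Haversine: a = sin²(Δφ/2) + cos φ₁ cos φ₂ sin²(Δλ/2) = 0.0963 + (0.7055)(0.9878)(0.2062) = 0.23999.
Central angle c = 2·arcsin(√a) = 1.02393 rad.
Distance = R·c = 6371 × 1.0239 ≈ 6523 km.

6523 km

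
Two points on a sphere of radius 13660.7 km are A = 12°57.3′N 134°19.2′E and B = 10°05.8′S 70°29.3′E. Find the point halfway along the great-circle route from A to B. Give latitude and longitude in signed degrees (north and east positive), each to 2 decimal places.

1.68°, 102.22°

The central angle between A and B is δ = 1.1769 rad.
With f = 0.5, the slerp weights are sin((1−f)δ)/sin δ = 0.6011 and sin(fδ)/sin δ = 0.6011.
Weighted sum of the unit vectors: (0.6011)·(-0.6809,0.6972,0.2242) + (0.6011)·(0.3288,0.9280,-0.1753) = (-0.2116, 0.9769, 0.0294).
Converting back: φ = atan2(z, √(x²+y²)) = 1.68°, λ = atan2(y, x) = 102.22°.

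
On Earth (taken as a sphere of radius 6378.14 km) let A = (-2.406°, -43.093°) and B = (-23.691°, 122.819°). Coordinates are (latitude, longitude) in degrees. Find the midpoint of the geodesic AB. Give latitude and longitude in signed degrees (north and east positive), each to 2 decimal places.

-60.71°, 20.45°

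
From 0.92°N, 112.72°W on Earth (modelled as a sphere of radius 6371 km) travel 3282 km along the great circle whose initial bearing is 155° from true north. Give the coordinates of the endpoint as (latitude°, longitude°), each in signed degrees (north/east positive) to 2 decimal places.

Angular distance δ = d/R = 3282/6371 = 0.51515 rad; initial bearing θ = 2.7053 rad.
sin φ₂ = sin φ₁ cos δ + cos φ₁ sin δ cos θ = (0.0161)(0.8702) + (0.9999)(0.4927)(-0.9063) = -0.4325, so φ₂ = -25.62°.
Δλ = atan2(sin θ sin δ cos φ₁, cos δ − sin φ₁ sin φ₂) = atan2(0.2082, 0.8772) = 13.351°.
λ₂ = -112.720° + 13.351° = -99.37°.

-25.62°, -99.37°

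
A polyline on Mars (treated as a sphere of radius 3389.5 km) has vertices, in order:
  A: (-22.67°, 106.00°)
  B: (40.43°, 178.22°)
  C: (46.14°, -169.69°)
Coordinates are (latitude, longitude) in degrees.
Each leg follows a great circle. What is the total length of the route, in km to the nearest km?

6064 km

Leg A→B: central angle 1.6063 rad, distance 5444.5 km.
Leg B→C: central angle 0.1828 rad, distance 619.6 km.
Total: 5444.5 + 619.6 ≈ 6064 km.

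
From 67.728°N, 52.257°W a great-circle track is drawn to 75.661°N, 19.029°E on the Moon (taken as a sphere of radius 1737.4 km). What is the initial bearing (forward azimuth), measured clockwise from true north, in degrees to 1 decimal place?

38.6°

Δλ = 71.286° = 1.2442 rad.
y = sin Δλ · cos φ₂ = (0.9471)(0.2477) = 0.2346
x = cos φ₁ sin φ₂ − sin φ₁ cos φ₂ cos Δλ = (0.3790)(0.9688) − (0.9254)(0.2477)(0.3208) = 0.2937
θ = atan2(y, x) = 38.62°, so the bearing is 38.6°.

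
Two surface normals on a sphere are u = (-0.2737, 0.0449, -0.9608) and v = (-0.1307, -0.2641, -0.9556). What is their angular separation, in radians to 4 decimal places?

0.3422 rad

u·v = 0.9421; |u| = 1.0000, |v| = 1.0000.
cos θ = (u·v)/(|u||v|) = 0.9420, so θ = 0.3422 rad.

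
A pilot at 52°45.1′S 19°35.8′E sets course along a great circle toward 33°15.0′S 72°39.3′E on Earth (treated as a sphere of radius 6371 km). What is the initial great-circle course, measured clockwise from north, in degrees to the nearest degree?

84°

Δλ = 53.058° = 0.9260 rad.
y = sin Δλ · cos φ₂ = (0.7992)(0.8363) = 0.6684
x = cos φ₁ sin φ₂ − sin φ₁ cos φ₂ cos Δλ = (0.6053)(-0.5483) − (-0.7960)(0.8363)(0.6010) = 0.0682
θ = atan2(y, x) = 84.17°, so the bearing is 84°.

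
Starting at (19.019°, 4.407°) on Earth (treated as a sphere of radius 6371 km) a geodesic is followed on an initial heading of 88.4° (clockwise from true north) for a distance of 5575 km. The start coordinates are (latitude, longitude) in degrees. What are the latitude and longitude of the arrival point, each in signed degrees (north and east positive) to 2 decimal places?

13.25°, 56.43°

Angular distance δ = d/R = 5575/6371 = 0.87506 rad; initial bearing θ = 1.5429 rad.
sin φ₂ = sin φ₁ cos δ + cos φ₁ sin δ cos θ = (0.3259)(0.6410) + (0.9454)(0.7676)(0.0279) = 0.2291, so φ₂ = 13.25°.
Δλ = atan2(sin θ sin δ cos φ₁, cos δ − sin φ₁ sin φ₂) = atan2(0.7254, 0.5663) = 52.023°.
λ₂ = 4.407° + 52.023° = 56.43°.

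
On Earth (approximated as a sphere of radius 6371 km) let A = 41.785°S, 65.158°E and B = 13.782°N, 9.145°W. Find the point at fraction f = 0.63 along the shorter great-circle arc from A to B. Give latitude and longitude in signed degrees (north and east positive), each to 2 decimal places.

-9.34°, 13.89°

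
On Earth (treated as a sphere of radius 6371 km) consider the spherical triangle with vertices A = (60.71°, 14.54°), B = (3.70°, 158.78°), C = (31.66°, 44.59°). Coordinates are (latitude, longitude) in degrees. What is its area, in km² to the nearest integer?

35226973 km²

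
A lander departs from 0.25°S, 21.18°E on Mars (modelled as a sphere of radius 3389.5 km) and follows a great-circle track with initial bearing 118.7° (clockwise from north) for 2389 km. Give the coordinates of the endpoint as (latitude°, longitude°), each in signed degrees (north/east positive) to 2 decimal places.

Angular distance δ = d/R = 2389/3389.5 = 0.70482 rad; initial bearing θ = 2.0717 rad.
sin φ₂ = sin φ₁ cos δ + cos φ₁ sin δ cos θ = (-0.0044)(0.7617) + (1.0000)(0.6479)(-0.4802) = -0.3145, so φ₂ = -18.33°.
Δλ = atan2(sin θ sin δ cos φ₁, cos δ − sin φ₁ sin φ₂) = atan2(0.5683, 0.7604) = 36.775°.
λ₂ = 21.180° + 36.775° = 57.95°.

-18.33°, 57.95°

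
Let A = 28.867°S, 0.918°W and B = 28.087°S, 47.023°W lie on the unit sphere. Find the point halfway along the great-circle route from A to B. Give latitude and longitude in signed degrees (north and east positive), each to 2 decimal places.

-30.52°, -24.06°

The central angle between A and B is δ = 0.7029 rad.
With f = 0.5, the slerp weights are sin((1−f)δ)/sin δ = 0.5326 and sin(fδ)/sin δ = 0.5326.
Weighted sum of the unit vectors: (0.5326)·(0.8756,-0.0140,-0.4828) + (0.5326)·(0.6014,-0.6455,-0.4708) = (0.7866, -0.3512, -0.5078).
Converting back: φ = atan2(z, √(x²+y²)) = -30.52°, λ = atan2(y, x) = -24.06°.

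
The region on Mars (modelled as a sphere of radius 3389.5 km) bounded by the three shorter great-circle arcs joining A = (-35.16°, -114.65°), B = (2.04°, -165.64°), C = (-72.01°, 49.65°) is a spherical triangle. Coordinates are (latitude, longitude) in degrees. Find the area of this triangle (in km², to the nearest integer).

10009930 km²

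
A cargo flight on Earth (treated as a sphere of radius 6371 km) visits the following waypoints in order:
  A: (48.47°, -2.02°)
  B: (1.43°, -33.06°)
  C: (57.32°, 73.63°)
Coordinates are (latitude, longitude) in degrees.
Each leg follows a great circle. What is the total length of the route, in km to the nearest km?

Leg A→B: central angle 0.9440 rad, distance 6014.0 km.
Leg B→C: central angle 1.7052 rad, distance 10863.9 km.
Total: 6014.0 + 10863.9 ≈ 16878 km.

16878 km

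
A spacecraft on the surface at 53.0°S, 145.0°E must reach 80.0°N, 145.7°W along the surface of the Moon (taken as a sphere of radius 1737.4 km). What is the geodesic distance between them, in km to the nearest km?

Let φ₁ = -0.9250 rad, φ₂ = 1.3963 rad, and Δλ = 1.2095 rad.
cos c = sin φ₁ sin φ₂ + cos φ₁ cos φ₂ cos Δλ = (-0.7986)(0.9848) + (0.6018)(0.1736)(0.3535) = -0.74956,
so c = arccos(-0.74956) = 2.41820 rad.
Distance = R·c = 1737.4 × 2.4182 ≈ 4201 km.

4201 km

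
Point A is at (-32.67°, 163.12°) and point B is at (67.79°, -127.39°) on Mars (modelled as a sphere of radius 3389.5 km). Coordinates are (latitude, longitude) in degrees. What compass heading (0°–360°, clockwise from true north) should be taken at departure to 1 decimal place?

Δλ = 69.490° = 1.2128 rad.
y = sin Δλ · cos φ₂ = (0.9366)(0.3780) = 0.3540
x = cos φ₁ sin φ₂ − sin φ₁ cos φ₂ cos Δλ = (0.8418)(0.9258) − (-0.5398)(0.3780)(0.3504) = 0.8508
θ = atan2(y, x) = 22.59°, so the bearing is 22.6°.

22.6°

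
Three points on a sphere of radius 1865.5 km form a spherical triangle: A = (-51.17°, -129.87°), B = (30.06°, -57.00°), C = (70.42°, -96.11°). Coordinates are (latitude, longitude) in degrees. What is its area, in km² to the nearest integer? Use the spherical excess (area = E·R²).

3918526 km²

Side lengths (central angles): a = 0.7996, b = 2.1643, c = 1.8033 rad; semiperimeter s = 2.3836.
By l'Huilier's theorem, tan(E/4) = √[tan(s/2) tan((s−a)/2) tan((s−b)/2) tan((s−c)/2)], giving spherical excess E = 1.1260 rad.
Area = E·R² = 1.1260 × (1865.5)² ≈ 3918526 km².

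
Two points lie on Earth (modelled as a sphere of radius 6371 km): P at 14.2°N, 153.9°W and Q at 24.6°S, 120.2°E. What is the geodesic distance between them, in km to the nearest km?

With latitudes φ₁ = 14.200°, φ₂ = -24.600° and longitude difference Δλ = -85.900°:
cos c = sin φ₁ sin φ₂ + cos φ₁ cos φ₂ cos Δλ = (0.2453)(-0.4163) + (0.9694)(0.9092)(0.0715) = -0.03909,
so c = arccos(-0.03909) = 1.60990 rad.
Distance = R·c = 6371 × 1.6099 ≈ 10257 km.

10257 km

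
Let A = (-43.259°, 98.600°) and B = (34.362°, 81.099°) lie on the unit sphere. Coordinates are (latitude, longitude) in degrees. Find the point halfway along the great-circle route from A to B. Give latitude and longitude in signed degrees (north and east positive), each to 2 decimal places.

-4.50°, 89.30°

The central angle between A and B is δ = 1.3831 rad.
With f = 0.5, the slerp weights are sin((1−f)δ)/sin δ = 0.6491 and sin(fδ)/sin δ = 0.6491.
Weighted sum of the unit vectors: (0.6491)·(-0.1089,0.7201,-0.6853) + (0.6491)·(0.1277,0.8155,0.5644) = (0.0122, 0.9968, -0.0785).
Converting back: φ = atan2(z, √(x²+y²)) = -4.50°, λ = atan2(y, x) = 89.30°.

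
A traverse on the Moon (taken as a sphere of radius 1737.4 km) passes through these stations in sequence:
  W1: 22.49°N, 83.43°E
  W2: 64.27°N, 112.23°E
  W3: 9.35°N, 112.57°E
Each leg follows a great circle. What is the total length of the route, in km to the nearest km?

3057 km

Leg W1→W2: central angle 0.8009 rad, distance 1391.4 km.
Leg W2→W3: central angle 0.9585 rad, distance 1665.4 km.
Total: 1391.4 + 1665.4 ≈ 3057 km.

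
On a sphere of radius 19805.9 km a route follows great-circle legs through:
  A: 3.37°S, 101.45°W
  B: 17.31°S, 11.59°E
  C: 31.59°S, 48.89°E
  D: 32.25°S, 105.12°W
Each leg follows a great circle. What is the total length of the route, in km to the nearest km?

89539 km

Leg A→B: central angle 1.9343 rad, distance 38309.7 km.
Leg B→C: central angle 0.6389 rad, distance 12653.3 km.
Leg C→D: central angle 1.9477 rad, distance 38575.6 km.
Total: 38309.7 + 12653.3 + 38575.6 ≈ 89539 km.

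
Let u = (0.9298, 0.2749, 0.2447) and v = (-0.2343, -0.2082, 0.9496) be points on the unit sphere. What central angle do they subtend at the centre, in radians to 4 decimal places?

u·v = -0.0427; |u| = 1.0000, |v| = 1.0000.
cos θ = (u·v)/(|u||v|) = -0.0427, so θ = 1.6135 rad.

1.6135 rad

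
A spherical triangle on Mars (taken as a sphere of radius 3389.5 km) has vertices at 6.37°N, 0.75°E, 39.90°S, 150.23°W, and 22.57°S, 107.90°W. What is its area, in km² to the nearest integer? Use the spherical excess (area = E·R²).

11043023 km²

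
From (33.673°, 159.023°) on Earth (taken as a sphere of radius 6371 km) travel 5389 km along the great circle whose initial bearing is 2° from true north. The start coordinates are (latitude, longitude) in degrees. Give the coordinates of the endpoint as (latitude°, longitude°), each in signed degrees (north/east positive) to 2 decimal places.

Angular distance δ = d/R = 5389/6371 = 0.84586 rad; initial bearing θ = 0.0349 rad.
sin φ₂ = sin φ₁ cos δ + cos φ₁ sin δ cos θ = (0.5545)(0.6631) + (0.8322)(0.7485)(0.9994) = 0.9902, so φ₂ = 81.98°.
Δλ = atan2(sin θ sin δ cos φ₁, cos δ − sin φ₁ sin φ₂) = atan2(0.0217, 0.1141) = 10.792°.
λ₂ = 159.023° + 10.792° = 169.81°.

81.98°, 169.81°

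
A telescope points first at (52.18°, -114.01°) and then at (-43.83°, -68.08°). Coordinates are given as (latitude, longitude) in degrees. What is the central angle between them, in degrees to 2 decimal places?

103.85°

With latitudes φ₁ = 52.180°, φ₂ = -43.830° and longitude difference Δλ = 45.930°:
cos c = sin φ₁ sin φ₂ + cos φ₁ cos φ₂ cos Δλ = (0.7899)(-0.6925) + (0.6132)(0.7214)(0.6955) = -0.23938,
so c = arccos(-0.23938) = 1.81252 rad.
So the angular separation is 103.85°.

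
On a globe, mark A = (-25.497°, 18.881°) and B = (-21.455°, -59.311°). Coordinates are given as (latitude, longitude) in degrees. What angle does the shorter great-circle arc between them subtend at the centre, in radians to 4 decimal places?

1.2352 rad

With latitudes φ₁ = -25.497°, φ₂ = -21.455° and longitude difference Δλ = -78.192°:
cos c = sin φ₁ sin φ₂ + cos φ₁ cos φ₂ cos Δλ = (-0.4305)(-0.3658) + (0.9026)(0.9307)(0.2046) = 0.32936,
so c = arccos(0.32936) = 1.23518 rad.
So the angular separation is 1.2352 rad.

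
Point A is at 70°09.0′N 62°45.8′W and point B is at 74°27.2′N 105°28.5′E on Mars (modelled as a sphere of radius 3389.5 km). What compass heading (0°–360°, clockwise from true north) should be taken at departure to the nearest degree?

With φ₁ = 1.2243, φ₂ = 1.2995, Δλ = 2.9363 rad, the forward-azimuth formula gives
θ = atan2( sin Δλ cos φ₂ , cos φ₁ sin φ₂ − sin φ₁ cos φ₂ cos Δλ ) = atan2(0.0546, 0.5739) = 5.44°.
So the initial bearing is 5°.

5°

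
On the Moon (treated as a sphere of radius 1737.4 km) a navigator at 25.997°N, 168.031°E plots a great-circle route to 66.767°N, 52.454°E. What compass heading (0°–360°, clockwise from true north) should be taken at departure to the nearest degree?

338°

With φ₁ = 0.4537, φ₂ = 1.1653, Δλ = -2.0172 rad, the forward-azimuth formula gives
θ = atan2( sin Δλ cos φ₂ , cos φ₁ sin φ₂ − sin φ₁ cos φ₂ cos Δλ ) = atan2(-0.3558, 0.9006) = -21.56°.
Adding 360° brings this into [0°, 360°): 338°.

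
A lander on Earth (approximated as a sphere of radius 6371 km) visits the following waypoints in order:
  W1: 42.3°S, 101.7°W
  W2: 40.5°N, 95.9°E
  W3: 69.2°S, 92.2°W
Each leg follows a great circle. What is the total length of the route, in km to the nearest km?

35324 km

Leg W1→W2: central angle 2.9095 rad, distance 18536.2 km.
Leg W2→W3: central angle 2.6351 rad, distance 16788.2 km.
Total: 18536.2 + 16788.2 ≈ 35324 km.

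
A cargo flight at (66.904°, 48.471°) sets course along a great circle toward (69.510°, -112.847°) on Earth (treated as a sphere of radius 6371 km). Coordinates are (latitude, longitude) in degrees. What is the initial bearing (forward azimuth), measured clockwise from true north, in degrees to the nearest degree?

351°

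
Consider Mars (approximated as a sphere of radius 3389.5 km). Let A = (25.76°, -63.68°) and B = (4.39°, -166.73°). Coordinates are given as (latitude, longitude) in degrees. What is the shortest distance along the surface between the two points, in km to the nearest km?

Let φ₁ = 0.4496 rad, φ₂ = 0.0766 rad, and Δλ = -1.7986 rad.
cos c = sin φ₁ sin φ₂ + cos φ₁ cos φ₂ cos Δλ = (0.4346)(0.0765) + (0.9006)(0.9971)(-0.2258) = -0.16950,
so c = arccos(-0.16950) = 1.74112 rad.
Distance = R·c = 3389.5 × 1.7411 ≈ 5902 km.

5902 km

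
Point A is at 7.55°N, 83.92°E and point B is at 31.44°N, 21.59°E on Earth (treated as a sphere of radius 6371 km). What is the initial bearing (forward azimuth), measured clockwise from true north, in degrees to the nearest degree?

302°

With φ₁ = 0.1318, φ₂ = 0.5487, Δλ = -1.0879 rad, the forward-azimuth formula gives
θ = atan2( sin Δλ cos φ₂ , cos φ₁ sin φ₂ − sin φ₁ cos φ₂ cos Δλ ) = atan2(-0.7556, 0.4650) = -58.39°.
Adding 360° brings this into [0°, 360°): 302°.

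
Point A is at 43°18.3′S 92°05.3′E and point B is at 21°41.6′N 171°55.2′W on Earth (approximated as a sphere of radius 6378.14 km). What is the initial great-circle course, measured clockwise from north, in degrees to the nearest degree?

78°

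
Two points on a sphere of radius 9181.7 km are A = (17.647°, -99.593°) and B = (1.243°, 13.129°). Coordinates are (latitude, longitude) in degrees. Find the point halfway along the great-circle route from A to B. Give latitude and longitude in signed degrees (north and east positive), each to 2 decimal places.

Central angle δ = 1.9406 rad. Interpolating on the sphere with fraction f = 0.5:
P = [sin((1−f)δ)·A + sin(fδ)·B] / sin δ = 0.8849·A + 0.8849·B in Cartesian coordinates,
giving P = (0.7210, -0.6305, 0.2874), i.e. latitude 16.70°, longitude -41.17°.

16.70°, -41.17°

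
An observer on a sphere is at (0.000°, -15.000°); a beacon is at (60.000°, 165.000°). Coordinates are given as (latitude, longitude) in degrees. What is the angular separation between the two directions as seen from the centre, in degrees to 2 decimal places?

Let φ₁ = 0.0000 rad, φ₂ = 1.0472 rad, and Δλ = -3.1416 rad.
cos c = sin φ₁ sin φ₂ + cos φ₁ cos φ₂ cos Δλ = (0.0000)(0.8660) + (1.0000)(0.5000)(-1.0000) = -0.50000,
so c = arccos(-0.50000) = 2.09440 rad.
So the angular separation is 120.00°.

120.00°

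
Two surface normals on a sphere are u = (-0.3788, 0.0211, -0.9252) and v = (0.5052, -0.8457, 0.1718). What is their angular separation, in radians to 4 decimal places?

u·v = -0.3682; |u| = 1.0000, |v| = 1.0000.
cos θ = (u·v)/(|u||v|) = -0.3682, so θ = 1.9479 rad.

1.9479 rad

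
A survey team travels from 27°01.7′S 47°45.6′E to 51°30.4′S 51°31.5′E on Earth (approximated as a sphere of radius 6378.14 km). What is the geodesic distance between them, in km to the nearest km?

2743 km

In radians: φ₁ = -0.4717, φ₂ = -0.8990, Δλ = 3.765° = 0.0657 rad.
cos c = sin φ₁ sin φ₂ + cos φ₁ cos φ₂ cos Δλ = (-0.4544)(-0.7827) + (0.8908)(0.6224)(0.9978) = 0.90892,
so c = arccos(0.90892) = 0.43011 rad.
Distance = R·c = 6378.14 × 0.4301 ≈ 2743 km.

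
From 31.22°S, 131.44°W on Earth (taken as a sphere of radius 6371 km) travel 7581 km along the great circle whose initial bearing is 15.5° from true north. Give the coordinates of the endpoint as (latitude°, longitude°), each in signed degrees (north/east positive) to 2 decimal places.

34.91°, -113.83°

Angular distance δ = d/R = 7581/6371 = 1.18992 rad; initial bearing θ = 0.2705 rad.
sin φ₂ = sin φ₁ cos δ + cos φ₁ sin δ cos θ = (-0.5183)(0.3717) + (0.8552)(0.9283)(0.9636) = 0.5723, so φ₂ = 34.91°.
Δλ = atan2(sin θ sin δ cos φ₁, cos δ − sin φ₁ sin φ₂) = atan2(0.2122, 0.6684) = 17.610°.
λ₂ = -131.440° + 17.610° = -113.83°.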